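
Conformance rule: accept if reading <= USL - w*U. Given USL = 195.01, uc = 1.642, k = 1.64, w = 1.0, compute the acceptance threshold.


U = k * uc = 1.64 * 1.642 = 2.69288
guard band g = w * U = 1.0 * 2.69288 = 2.69288
AL = USL - g = 195.01 - 2.69288
AL = 192.3171

192.3171


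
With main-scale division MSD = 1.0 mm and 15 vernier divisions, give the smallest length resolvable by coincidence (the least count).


LC = MSD / n_div
= 1.0 / 15
= 0.0667

0.0667


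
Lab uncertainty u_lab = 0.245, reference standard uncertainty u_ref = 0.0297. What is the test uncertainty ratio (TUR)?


TUR = u_lab / u_ref
= 0.245 / 0.0297
= 8.2492

8.2492


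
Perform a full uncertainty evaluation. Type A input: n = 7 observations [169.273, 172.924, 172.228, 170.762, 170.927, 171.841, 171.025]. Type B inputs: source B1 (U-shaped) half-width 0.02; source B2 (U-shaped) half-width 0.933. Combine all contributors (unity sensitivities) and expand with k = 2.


mean = (169.273 + 172.924 + 172.228 + 170.762 + 170.927 + 171.841 + 171.025) / 7 = 171.2828571
s = sqrt(sum((x - mean)^2)/(n-1)) = 1.1833646
u_A = s / sqrt(n) = 1.1833646 / sqrt(7) = 0.44726978
u_B1 = 0.02 / sqrt(2) = 0.014142136
u_B2 = 0.933 / sqrt(2) = 0.65973063
uc = sqrt(0.44726978^2 + 0.014142136^2 + 0.65973063^2) = 0.79717925
U = k * uc = 2 * 0.79717925
U = 1.5944

1.5944


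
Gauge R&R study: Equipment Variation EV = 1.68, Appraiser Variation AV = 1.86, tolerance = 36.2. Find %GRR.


GRR = sqrt(EV^2 + AV^2) = sqrt(1.68^2 + 1.86^2) = 2.5063918
%GRR = GRR / tol * 100 = 2.5063918 / 36.2 * 100
%GRR = 6.9237

6.9237


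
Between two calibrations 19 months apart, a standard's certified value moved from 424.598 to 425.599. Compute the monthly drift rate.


rate = (v2 - v1) / months
= (425.599 - 424.598) / 19
= 1.0010 / 19
= 0.0527

0.0527


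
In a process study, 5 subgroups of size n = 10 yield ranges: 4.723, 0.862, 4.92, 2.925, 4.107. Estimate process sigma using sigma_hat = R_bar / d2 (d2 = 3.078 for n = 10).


R_bar = (4.723 + 0.862 + 4.92 + 2.925 + 4.107) / 5
R_bar = 17.537 / 5 = 3.5074
sigma_hat = R_bar / d2 = 3.5074 / 3.078 = 1.1395

1.1395


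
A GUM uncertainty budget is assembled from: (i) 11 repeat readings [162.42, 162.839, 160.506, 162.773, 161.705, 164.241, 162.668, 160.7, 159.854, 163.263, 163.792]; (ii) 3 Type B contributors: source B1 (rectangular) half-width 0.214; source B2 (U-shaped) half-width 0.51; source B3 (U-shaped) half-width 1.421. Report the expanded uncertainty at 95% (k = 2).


mean = (162.42 + 162.839 + 160.506 + 162.773 + 161.705 + 164.241 + 162.668 + 160.7 + 159.854 + 163.263 + 163.792) / 11 = 162.251
s = sqrt(sum((x - mean)^2)/(n-1)) = 1.4026387
u_A = s / sqrt(n) = 1.4026387 / sqrt(11) = 0.42291148
u_B1 = 0.214 / sqrt(3) = 0.12355296
u_B2 = 0.51 / sqrt(2) = 0.36062446
u_B3 = 1.421 / sqrt(2) = 1.0047987
uc = sqrt(0.42291148^2 + 0.12355296^2 + 0.36062446^2 + 1.0047987^2) = 1.1548982
U = k * uc = 2 * 1.1548982
U = 2.3098

2.3098


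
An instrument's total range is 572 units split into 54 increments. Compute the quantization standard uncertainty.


resolution = range / divisions
resolution = 572 / 54 = 10.592593
u_res = resolution / (2*sqrt(3))
u_res = 10.592593 / 3.4641016
u_res = 3.0578

3.0578


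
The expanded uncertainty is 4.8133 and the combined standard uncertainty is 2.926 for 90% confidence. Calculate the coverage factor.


k = U / uc
k = 4.8133 / 2.926
k = 1.645

1.645


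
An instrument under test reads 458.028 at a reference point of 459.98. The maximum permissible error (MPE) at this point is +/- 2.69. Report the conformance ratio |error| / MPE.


e = indication - reference = 458.028 - 459.98 = -1.9520
|e| = 1.9520
ratio = |e| / MPE = 1.9520 / 2.69
ratio = 0.7257

0.7257


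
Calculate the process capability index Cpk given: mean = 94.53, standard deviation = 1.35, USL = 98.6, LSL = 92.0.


Cpu = (USL - mean) / (3*sigma) = (98.6 - 94.53) / (3*1.35) = 1.0049
Cpl = (mean - LSL) / (3*sigma) = (94.53 - 92.0) / (3*1.35) = 0.6247
Cpk = min(Cpu, Cpl) = 0.6247

0.6247


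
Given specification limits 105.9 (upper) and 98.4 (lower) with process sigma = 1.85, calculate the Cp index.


Cp = (USL - LSL) / (6 * sigma)
= (105.9 - 98.4) / (6 * 1.85)
= 7.5000 / 11.1000
= 0.6757

0.6757


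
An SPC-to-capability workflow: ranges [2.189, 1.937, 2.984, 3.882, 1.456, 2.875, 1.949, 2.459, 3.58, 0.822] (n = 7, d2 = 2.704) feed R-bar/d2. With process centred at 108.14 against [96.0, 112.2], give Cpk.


R_bar = (2.189 + 1.937 + 2.984 + 3.882 + 1.456 + 2.875 + 1.949 + 2.459 + 3.58 + 0.822) / 10 = 2.4133
sigma = R_bar / d2 = 2.4133 / 2.704 = 0.8924926
Cp = (USL - LSL)/(6*sigma) = (112.2 - 96.0)/(6*0.8924926) = 3.0252
Cpu = (112.2 - 108.14)/(3*0.8924926) = 1.5164
Cpl = (108.14 - 96.0)/(3*0.8924926) = 4.5341
Cpk = min(Cpu, Cpl) = 1.5164

1.5164


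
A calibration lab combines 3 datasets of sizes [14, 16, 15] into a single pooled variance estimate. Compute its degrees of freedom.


nu = sum_i (n_i - 1)
nu = ((14 - 1) + (16 - 1) + (15 - 1))
nu = 13 + 15 + 14
nu = 42

42


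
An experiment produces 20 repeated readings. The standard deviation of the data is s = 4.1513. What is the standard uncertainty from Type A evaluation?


u_A = s / sqrt(n)
u_A = 4.1513 / sqrt(20)
u_A = 4.1513 / 4.472136
u_A = 0.9283

0.9283


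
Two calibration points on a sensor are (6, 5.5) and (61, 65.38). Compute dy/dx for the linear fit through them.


slope = (y2 - y1) / (x2 - x1)
= (65.38 - 5.5) / (61 - 6)
= 59.8800 / 55
= 1.0887

1.0887


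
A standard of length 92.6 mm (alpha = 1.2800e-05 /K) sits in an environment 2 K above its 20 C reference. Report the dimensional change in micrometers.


dL = L * alpha * dT
= 92.6 * 1.2800e-05 * 2
= 0.0023706 mm
dL_um = 0.0023706 * 1000 = 2.3706 um

2.3706


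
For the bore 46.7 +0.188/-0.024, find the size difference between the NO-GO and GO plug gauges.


GO = nominal - lower_tol (smallest hole = maximum material condition)
GO = 46.7 - 0.024 = 46.676
NO-GO = nominal + upper_tol (largest hole = least material condition)
NO-GO = 46.7 + 0.188 = 46.888
spread = NO-GO - GO = 46.888 - 46.676 = 0.2120

0.2120


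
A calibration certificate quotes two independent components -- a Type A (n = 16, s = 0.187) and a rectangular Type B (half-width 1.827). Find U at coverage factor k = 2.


u_A = s / sqrt(n) = 0.187 / sqrt(16) = 0.04675
u_B = half_width / sqrt(3) = 1.827 / sqrt(3) = 1.0548189
uc = sqrt(u_A^2 + u_B^2) = sqrt(0.04675^2 + 1.0548189^2) = 1.0558544
U = k * uc = 2 * 1.0558544
U = 2.1117

2.1117


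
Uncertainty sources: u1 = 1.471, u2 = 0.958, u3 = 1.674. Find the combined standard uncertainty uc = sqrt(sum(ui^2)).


uc = sqrt(1.471^2 + 0.958^2 + 1.674^2)
uc = sqrt(5.883881)
uc = 2.4257

2.4257


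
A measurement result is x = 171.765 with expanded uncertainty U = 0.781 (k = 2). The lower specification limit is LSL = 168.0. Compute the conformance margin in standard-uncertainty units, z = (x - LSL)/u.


u = U / k = 0.781 / 2 = 0.3905
margin = |LSL - x| = |168.0 - 171.765| = 3.765
z = margin / u = 3.765 / 0.3905
z = 9.6415

9.6415


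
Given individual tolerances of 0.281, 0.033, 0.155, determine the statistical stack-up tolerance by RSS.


RSS = sqrt(0.281^2 + 0.033^2 + 0.155^2)
= sqrt(0.104075)
= 0.3226

0.3226


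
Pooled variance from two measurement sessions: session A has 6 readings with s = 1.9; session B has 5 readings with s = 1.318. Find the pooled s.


s_p = sqrt(((n1-1)*s1^2 + (n2-1)*s2^2) / (n1+n2-2))
numerator = (6-1)*1.9^2 + (5-1)*1.318^2 = 18.05 + 6.948496 = 24.998496
denominator = 6 + 5 - 2 = 9
s_p^2 = 24.998496 / 9 = 2.7776107
s_p = sqrt(2.7776107) = 1.6666

1.6666


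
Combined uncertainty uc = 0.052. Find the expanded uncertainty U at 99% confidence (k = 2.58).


U = k * uc
U = 2.58 * 0.052
U = 0.1342

0.1342


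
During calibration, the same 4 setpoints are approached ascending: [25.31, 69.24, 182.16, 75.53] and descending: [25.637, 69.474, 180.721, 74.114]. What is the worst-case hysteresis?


|25.31 - 25.637| = 0.3270
|69.24 - 69.474| = 0.2340
|182.16 - 180.721| = 1.4390
|75.53 - 74.114| = 1.4160
hysteresis = max(diffs) = 1.4390

1.4390


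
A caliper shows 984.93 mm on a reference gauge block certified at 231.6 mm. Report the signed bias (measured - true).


Systematic error = measured - true
= 984.93 - 231.6
= 753.3300

753.3300


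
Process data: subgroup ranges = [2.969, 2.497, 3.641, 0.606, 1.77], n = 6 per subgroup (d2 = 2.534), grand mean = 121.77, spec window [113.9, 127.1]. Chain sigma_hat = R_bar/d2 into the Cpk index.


R_bar = (2.969 + 2.497 + 3.641 + 0.606 + 1.77) / 5 = 2.2966
sigma = R_bar / d2 = 2.2966 / 2.534 = 0.90631413
Cp = (USL - LSL)/(6*sigma) = (127.1 - 113.9)/(6*0.90631413) = 2.4274
Cpu = (127.1 - 121.77)/(3*0.90631413) = 1.9603
Cpl = (121.77 - 113.9)/(3*0.90631413) = 2.8945
Cpk = min(Cpu, Cpl) = 1.9603

1.9603


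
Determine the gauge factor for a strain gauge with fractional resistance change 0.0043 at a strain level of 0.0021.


GF = (dR/R) / epsilon
= 0.0043 / 0.0021
= 2.0476

2.0476


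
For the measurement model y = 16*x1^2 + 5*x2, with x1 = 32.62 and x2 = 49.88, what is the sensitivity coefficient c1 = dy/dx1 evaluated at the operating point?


y = 16*x1^2 + 5*x2
dy/dx1 = 2*16*x1
Evaluate at x1 = 32.62: c1 = 32 * 32.62
c1 = 1043.8400

1043.8400


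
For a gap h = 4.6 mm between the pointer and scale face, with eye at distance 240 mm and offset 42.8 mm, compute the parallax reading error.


error = h * offset / d
= 4.6 * 42.8 / 240
= 0.8203

0.8203


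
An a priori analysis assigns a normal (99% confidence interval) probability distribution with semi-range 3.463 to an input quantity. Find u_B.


u_B = half_width / 2.576
u_B = 3.463 / 2.576
u_B = 1.3443

1.3443


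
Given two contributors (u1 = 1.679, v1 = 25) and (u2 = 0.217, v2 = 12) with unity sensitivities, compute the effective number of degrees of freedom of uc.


uc = sqrt(u1^2 + u2^2) = sqrt(1.679^2 + 0.217^2) = 1.6929649
v_eff = uc^4 / (u1^4/v1 + u2^4/v2)
= 1.6929649^4 / (1.679^4/25 + 0.217^4/12)
= 8.2147021 / 0.31806447
v_eff = 25.8272

25.8272


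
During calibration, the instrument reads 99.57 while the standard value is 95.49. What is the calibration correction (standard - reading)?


Correction = standard - reading
= 95.49 - 99.57
= -4.0800

-4.0800


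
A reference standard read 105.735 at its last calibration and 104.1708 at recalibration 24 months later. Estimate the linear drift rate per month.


rate = (v2 - v1) / months
= (104.1708 - 105.735) / 24
= -1.5642 / 24
= -0.0652

-0.0652


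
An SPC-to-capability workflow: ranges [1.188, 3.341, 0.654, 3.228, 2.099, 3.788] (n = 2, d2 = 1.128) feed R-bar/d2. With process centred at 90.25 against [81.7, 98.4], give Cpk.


R_bar = (1.188 + 3.341 + 0.654 + 3.228 + 2.099 + 3.788) / 6 = 2.383
sigma = R_bar / d2 = 2.383 / 1.128 = 2.1125887
Cp = (USL - LSL)/(6*sigma) = (98.4 - 81.7)/(6*2.1125887) = 1.3175
Cpu = (98.4 - 90.25)/(3*2.1125887) = 1.2859
Cpl = (90.25 - 81.7)/(3*2.1125887) = 1.3491
Cpk = min(Cpu, Cpl) = 1.2859

1.2859


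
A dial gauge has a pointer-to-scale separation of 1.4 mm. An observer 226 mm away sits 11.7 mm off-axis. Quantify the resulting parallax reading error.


error = h * offset / d
= 1.4 * 11.7 / 226
= 0.0725

0.0725


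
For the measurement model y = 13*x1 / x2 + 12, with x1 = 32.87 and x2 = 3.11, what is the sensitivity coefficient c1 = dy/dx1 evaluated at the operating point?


y = 13*x1 / x2 + 12
dy/dx1 = 13/x2
Evaluate at x2 = 3.11: c1 = 13 / 3.11
c1 = 4.1801

4.1801


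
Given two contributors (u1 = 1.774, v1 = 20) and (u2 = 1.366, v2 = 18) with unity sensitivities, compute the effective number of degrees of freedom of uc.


uc = sqrt(u1^2 + u2^2) = sqrt(1.774^2 + 1.366^2) = 2.2389801
v_eff = uc^4 / (u1^4/v1 + u2^4/v2)
= 2.2389801^4 / (1.774^4/20 + 1.366^4/18)
= 25.130489 / 0.68863724
v_eff = 36.4931

36.4931


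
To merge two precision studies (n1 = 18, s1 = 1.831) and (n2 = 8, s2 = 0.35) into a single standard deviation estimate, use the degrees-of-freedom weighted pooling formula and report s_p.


s_p = sqrt(((n1-1)*s1^2 + (n2-1)*s2^2) / (n1+n2-2))
numerator = (18-1)*1.831^2 + (8-1)*0.35^2 = 56.993537 + 0.8575 = 57.851037
denominator = 18 + 8 - 2 = 24
s_p^2 = 57.851037 / 24 = 2.4104599
s_p = sqrt(2.4104599) = 1.5526

1.5526


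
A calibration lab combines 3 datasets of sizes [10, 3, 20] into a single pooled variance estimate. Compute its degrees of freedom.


nu = sum_i (n_i - 1)
nu = ((10 - 1) + (3 - 1) + (20 - 1))
nu = 9 + 2 + 19
nu = 30

30


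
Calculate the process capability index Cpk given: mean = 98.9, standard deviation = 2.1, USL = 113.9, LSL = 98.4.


Cpu = (USL - mean) / (3*sigma) = (113.9 - 98.9) / (3*2.1) = 2.3810
Cpl = (mean - LSL) / (3*sigma) = (98.9 - 98.4) / (3*2.1) = 0.0794
Cpk = min(Cpu, Cpl) = 0.0794

0.0794


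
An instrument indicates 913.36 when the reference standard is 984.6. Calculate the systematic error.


Systematic error = measured - true
= 913.36 - 984.6
= -71.2400

-71.2400


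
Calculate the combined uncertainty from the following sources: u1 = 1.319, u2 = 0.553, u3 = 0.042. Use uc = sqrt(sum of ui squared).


uc = sqrt(1.319^2 + 0.553^2 + 0.042^2)
uc = sqrt(2.047334)
uc = 1.4309

1.4309


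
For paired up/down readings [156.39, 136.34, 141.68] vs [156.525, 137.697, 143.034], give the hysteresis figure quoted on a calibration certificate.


|156.39 - 156.525| = 0.1350
|136.34 - 137.697| = 1.3570
|141.68 - 143.034| = 1.3540
hysteresis = max(diffs) = 1.3570

1.3570


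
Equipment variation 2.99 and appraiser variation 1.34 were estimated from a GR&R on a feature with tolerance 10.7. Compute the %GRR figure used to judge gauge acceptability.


GRR = sqrt(EV^2 + AV^2) = sqrt(2.99^2 + 1.34^2) = 3.2765378
%GRR = GRR / tol * 100 = 3.2765378 / 10.7 * 100
%GRR = 30.6218

30.6218


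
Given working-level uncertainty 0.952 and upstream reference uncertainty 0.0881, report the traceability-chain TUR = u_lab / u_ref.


TUR = u_lab / u_ref
= 0.952 / 0.0881
= 10.8059

10.8059


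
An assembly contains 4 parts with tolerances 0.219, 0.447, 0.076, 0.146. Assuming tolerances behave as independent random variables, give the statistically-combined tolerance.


RSS = sqrt(0.219^2 + 0.447^2 + 0.076^2 + 0.146^2)
= sqrt(0.274862)
= 0.5243

0.5243


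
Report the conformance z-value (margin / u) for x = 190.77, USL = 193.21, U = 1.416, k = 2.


u = U / k = 1.416 / 2 = 0.708
margin = |USL - x| = |193.21 - 190.77| = 2.44
z = margin / u = 2.44 / 0.708
z = 3.4463

3.4463


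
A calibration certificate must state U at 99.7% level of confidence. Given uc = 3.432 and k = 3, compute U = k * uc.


U = k * uc
U = 3 * 3.432
U = 10.2960

10.2960


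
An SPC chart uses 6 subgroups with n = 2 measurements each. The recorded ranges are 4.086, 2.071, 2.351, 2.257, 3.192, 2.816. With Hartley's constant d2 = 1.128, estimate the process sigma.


R_bar = (4.086 + 2.071 + 2.351 + 2.257 + 3.192 + 2.816) / 6
R_bar = 16.773 / 6 = 2.7955
sigma_hat = R_bar / d2 = 2.7955 / 1.128 = 2.4783

2.4783


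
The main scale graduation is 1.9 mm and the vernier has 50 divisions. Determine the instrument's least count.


LC = MSD / n_div
= 1.9 / 50
= 0.0380

0.0380


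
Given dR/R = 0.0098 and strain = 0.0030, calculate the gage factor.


GF = (dR/R) / epsilon
= 0.0098 / 0.0030
= 3.2667

3.2667


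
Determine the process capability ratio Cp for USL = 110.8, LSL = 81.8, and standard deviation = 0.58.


Cp = (USL - LSL) / (6 * sigma)
= (110.8 - 81.8) / (6 * 0.58)
= 29.0000 / 3.4800
= 8.3333

8.3333


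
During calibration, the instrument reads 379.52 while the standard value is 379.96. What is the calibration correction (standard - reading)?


Correction = standard - reading
= 379.96 - 379.52
= 0.4400

0.4400


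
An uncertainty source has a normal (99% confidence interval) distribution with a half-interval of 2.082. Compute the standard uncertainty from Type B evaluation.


u_B = half_width / 2.576
u_B = 2.082 / 2.576
u_B = 0.8082

0.8082


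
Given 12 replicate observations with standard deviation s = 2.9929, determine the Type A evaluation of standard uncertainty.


u_A = s / sqrt(n)
u_A = 2.9929 / sqrt(12)
u_A = 2.9929 / 3.4641016
u_A = 0.8640

0.8640


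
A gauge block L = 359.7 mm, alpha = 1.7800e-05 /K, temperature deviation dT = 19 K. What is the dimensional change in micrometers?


dL = L * alpha * dT
= 359.7 * 1.7800e-05 * 19
= 0.1216505 mm
dL_um = 0.1216505 * 1000 = 121.6505 um

121.6505


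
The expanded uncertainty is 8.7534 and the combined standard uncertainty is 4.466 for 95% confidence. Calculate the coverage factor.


k = U / uc
k = 8.7534 / 4.466
k = 1.96

1.96


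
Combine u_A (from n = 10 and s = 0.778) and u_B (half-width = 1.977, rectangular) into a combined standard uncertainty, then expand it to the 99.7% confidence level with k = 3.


u_A = s / sqrt(n) = 0.778 / sqrt(10) = 0.2460252
u_B = half_width / sqrt(3) = 1.977 / sqrt(3) = 1.1414215
uc = sqrt(u_A^2 + u_B^2) = sqrt(0.2460252^2 + 1.1414215^2) = 1.167635
U = k * uc = 3 * 1.167635
U = 3.5029

3.5029


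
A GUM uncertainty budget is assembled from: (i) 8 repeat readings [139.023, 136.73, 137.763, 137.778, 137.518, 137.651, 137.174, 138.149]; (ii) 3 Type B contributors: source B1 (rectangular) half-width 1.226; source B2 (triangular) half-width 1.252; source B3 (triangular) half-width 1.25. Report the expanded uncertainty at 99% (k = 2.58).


mean = (139.023 + 136.73 + 137.763 + 137.778 + 137.518 + 137.651 + 137.174 + 138.149) / 8 = 137.72325
s = sqrt(sum((x - mean)^2)/(n-1)) = 0.67725913
u_A = s / sqrt(n) = 0.67725913 / sqrt(8) = 0.23944726
u_B1 = 1.226 / sqrt(3) = 0.70783143
u_B2 = 1.252 / sqrt(6) = 0.51112686
u_B3 = 1.25 / sqrt(6) = 0.51031036
uc = sqrt(0.23944726^2 + 0.70783143^2 + 0.51112686^2 + 0.51031036^2) = 1.0392438
U = k * uc = 2.58 * 1.0392438
U = 2.6812

2.6812


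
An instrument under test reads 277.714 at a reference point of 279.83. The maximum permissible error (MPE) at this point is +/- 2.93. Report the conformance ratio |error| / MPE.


e = indication - reference = 277.714 - 279.83 = -2.1160
|e| = 2.1160
ratio = |e| / MPE = 2.1160 / 2.93
ratio = 0.7222

0.7222


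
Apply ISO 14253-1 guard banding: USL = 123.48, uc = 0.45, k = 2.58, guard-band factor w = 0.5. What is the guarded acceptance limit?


U = k * uc = 2.58 * 0.45 = 1.161
guard band g = w * U = 0.5 * 1.161 = 0.5805
AL = USL - g = 123.48 - 0.5805
AL = 122.8995

122.8995


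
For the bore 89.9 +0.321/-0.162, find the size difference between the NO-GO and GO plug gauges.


GO = nominal - lower_tol (smallest hole = maximum material condition)
GO = 89.9 - 0.162 = 89.738
NO-GO = nominal + upper_tol (largest hole = least material condition)
NO-GO = 89.9 + 0.321 = 90.221
spread = NO-GO - GO = 90.221 - 89.738 = 0.4830

0.4830


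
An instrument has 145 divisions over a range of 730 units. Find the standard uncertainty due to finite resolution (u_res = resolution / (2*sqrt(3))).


resolution = range / divisions
resolution = 730 / 145 = 5.0344828
u_res = resolution / (2*sqrt(3))
u_res = 5.0344828 / 3.4641016
u_res = 1.4533

1.4533


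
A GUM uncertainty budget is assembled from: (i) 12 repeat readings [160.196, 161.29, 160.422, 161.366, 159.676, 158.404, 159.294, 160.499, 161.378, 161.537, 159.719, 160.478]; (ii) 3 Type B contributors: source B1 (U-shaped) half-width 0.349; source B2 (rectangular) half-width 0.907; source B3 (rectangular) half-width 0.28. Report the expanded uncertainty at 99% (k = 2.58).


mean = (160.196 + 161.29 + 160.422 + 161.366 + 159.676 + 158.404 + 159.294 + 160.499 + 161.378 + 161.537 + 159.719 + 160.478) / 12 = 160.3549167
s = sqrt(sum((x - mean)^2)/(n-1)) = 0.96310544
u_A = s / sqrt(n) = 0.96310544 / sqrt(12) = 0.27802459
u_B1 = 0.349 / sqrt(2) = 0.24678027
u_B2 = 0.907 / sqrt(3) = 0.52365669
u_B3 = 0.28 / sqrt(3) = 0.16165808
uc = sqrt(0.27802459^2 + 0.24678027^2 + 0.52365669^2 + 0.16165808^2) = 0.66222945
U = k * uc = 2.58 * 0.66222945
U = 1.7086

1.7086


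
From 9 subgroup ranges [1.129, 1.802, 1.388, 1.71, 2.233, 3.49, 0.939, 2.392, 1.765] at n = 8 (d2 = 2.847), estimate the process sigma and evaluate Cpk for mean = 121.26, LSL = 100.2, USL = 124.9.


R_bar = (1.129 + 1.802 + 1.388 + 1.71 + 2.233 + 3.49 + 0.939 + 2.392 + 1.765) / 9 = 1.872
sigma = R_bar / d2 = 1.872 / 2.847 = 0.65753425
Cp = (USL - LSL)/(6*sigma) = (124.9 - 100.2)/(6*0.65753425) = 6.2608
Cpu = (124.9 - 121.26)/(3*0.65753425) = 1.8453
Cpl = (121.26 - 100.2)/(3*0.65753425) = 10.6762
Cpk = min(Cpu, Cpl) = 1.8453

1.8453


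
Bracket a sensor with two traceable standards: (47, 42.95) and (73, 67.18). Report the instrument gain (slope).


slope = (y2 - y1) / (x2 - x1)
= (67.18 - 42.95) / (73 - 47)
= 24.2300 / 26
= 0.9319

0.9319


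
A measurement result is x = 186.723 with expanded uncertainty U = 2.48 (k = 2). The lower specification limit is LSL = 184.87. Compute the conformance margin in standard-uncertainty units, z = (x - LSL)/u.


u = U / k = 2.48 / 2 = 1.24
margin = |LSL - x| = |184.87 - 186.723| = 1.853
z = margin / u = 1.853 / 1.24
z = 1.4944

1.4944


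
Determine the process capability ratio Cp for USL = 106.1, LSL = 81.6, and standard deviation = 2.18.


Cp = (USL - LSL) / (6 * sigma)
= (106.1 - 81.6) / (6 * 2.18)
= 24.5000 / 13.0800
= 1.8731

1.8731


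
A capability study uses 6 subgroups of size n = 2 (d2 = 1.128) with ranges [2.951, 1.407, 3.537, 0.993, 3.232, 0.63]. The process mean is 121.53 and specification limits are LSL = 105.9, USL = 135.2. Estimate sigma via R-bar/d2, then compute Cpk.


R_bar = (2.951 + 1.407 + 3.537 + 0.993 + 3.232 + 0.63) / 6 = 2.125
sigma = R_bar / d2 = 2.125 / 1.128 = 1.8838652
Cp = (USL - LSL)/(6*sigma) = (135.2 - 105.9)/(6*1.8838652) = 2.5922
Cpu = (135.2 - 121.53)/(3*1.8838652) = 2.4188
Cpl = (121.53 - 105.9)/(3*1.8838652) = 2.7656
Cpk = min(Cpu, Cpl) = 2.4188

2.4188


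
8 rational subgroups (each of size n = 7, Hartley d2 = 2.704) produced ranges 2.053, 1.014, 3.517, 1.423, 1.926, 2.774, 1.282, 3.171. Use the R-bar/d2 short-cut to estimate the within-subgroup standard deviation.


R_bar = (2.053 + 1.014 + 3.517 + 1.423 + 1.926 + 2.774 + 1.282 + 3.171) / 8
R_bar = 17.16 / 8 = 2.145
sigma_hat = R_bar / d2 = 2.145 / 2.704 = 0.7933

0.7933


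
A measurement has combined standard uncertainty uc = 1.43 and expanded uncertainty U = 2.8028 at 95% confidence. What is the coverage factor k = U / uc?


k = U / uc
k = 2.8028 / 1.43
k = 1.96

1.96


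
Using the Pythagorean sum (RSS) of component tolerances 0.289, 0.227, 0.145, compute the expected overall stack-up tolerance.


RSS = sqrt(0.289^2 + 0.227^2 + 0.145^2)
= sqrt(0.156075)
= 0.3951

0.3951


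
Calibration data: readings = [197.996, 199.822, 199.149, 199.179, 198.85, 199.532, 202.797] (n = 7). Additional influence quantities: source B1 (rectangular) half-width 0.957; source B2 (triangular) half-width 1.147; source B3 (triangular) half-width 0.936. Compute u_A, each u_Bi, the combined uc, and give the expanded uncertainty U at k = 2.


mean = (197.996 + 199.822 + 199.149 + 199.179 + 198.85 + 199.532 + 202.797) / 7 = 199.6178571
s = sqrt(sum((x - mean)^2)/(n-1)) = 1.5159399
u_A = s / sqrt(n) = 1.5159399 / sqrt(7) = 0.57297143
u_B1 = 0.957 / sqrt(3) = 0.55252421
u_B2 = 1.147 / sqrt(6) = 0.46826079
u_B3 = 0.936 / sqrt(6) = 0.3821204
uc = sqrt(0.57297143^2 + 0.55252421^2 + 0.46826079^2 + 0.3821204^2) = 0.99943155
U = k * uc = 2 * 0.99943155
U = 1.9989

1.9989


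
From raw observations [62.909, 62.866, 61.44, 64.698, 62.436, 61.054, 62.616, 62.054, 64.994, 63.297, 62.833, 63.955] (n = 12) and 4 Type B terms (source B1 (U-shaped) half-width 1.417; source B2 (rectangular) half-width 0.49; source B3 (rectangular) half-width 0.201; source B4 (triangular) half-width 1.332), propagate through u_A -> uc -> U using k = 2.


mean = (62.909 + 62.866 + 61.44 + 64.698 + 62.436 + 61.054 + 62.616 + 62.054 + 64.994 + 63.297 + 62.833 + 63.955) / 12 = 62.92933333
s = sqrt(sum((x - mean)^2)/(n-1)) = 1.1845467
u_A = s / sqrt(n) = 1.1845467 / sqrt(12) = 0.34194918
u_B1 = 1.417 / sqrt(2) = 1.0019703
u_B2 = 0.49 / sqrt(3) = 0.28290163
u_B3 = 0.201 / sqrt(3) = 0.1160474
u_B4 = 1.332 / sqrt(6) = 0.54378672
uc = sqrt(0.34194918^2 + 1.0019703^2 + 0.28290163^2 + 0.1160474^2 + 0.54378672^2) = 1.2288523
U = k * uc = 2 * 1.2288523
U = 2.4577

2.4577


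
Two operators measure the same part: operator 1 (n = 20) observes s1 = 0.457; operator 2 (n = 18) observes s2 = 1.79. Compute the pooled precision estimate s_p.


s_p = sqrt(((n1-1)*s1^2 + (n2-1)*s2^2) / (n1+n2-2))
numerator = (20-1)*0.457^2 + (18-1)*1.79^2 = 3.968131 + 54.4697 = 58.437831
denominator = 20 + 18 - 2 = 36
s_p^2 = 58.437831 / 36 = 1.6232731
s_p = sqrt(1.6232731) = 1.2741

1.2741


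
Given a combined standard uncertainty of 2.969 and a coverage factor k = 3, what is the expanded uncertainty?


U = k * uc
U = 3 * 2.969
U = 8.9070

8.9070


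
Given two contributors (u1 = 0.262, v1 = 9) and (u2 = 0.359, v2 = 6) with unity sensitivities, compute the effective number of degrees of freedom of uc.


uc = sqrt(u1^2 + u2^2) = sqrt(0.262^2 + 0.359^2) = 0.44443785
v_eff = uc^4 / (u1^4/v1 + u2^4/v2)
= 0.44443785^4 / (0.262^4/9 + 0.359^4/6)
= 0.039016127 / 0.0032919408
v_eff = 11.8520

11.8520


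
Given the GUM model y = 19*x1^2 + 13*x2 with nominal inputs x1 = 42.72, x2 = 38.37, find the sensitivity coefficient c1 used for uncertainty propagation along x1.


y = 19*x1^2 + 13*x2
dy/dx1 = 2*19*x1
Evaluate at x1 = 42.72: c1 = 38 * 42.72
c1 = 1623.3600

1623.3600


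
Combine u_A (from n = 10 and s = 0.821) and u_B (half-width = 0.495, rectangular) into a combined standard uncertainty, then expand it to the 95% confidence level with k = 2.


u_A = s / sqrt(n) = 0.821 / sqrt(10) = 0.259623
u_B = half_width / sqrt(3) = 0.495 / sqrt(3) = 0.28578838
uc = sqrt(u_A^2 + u_B^2) = sqrt(0.259623^2 + 0.28578838^2) = 0.38610763
U = k * uc = 2 * 0.38610763
U = 0.7722

0.7722


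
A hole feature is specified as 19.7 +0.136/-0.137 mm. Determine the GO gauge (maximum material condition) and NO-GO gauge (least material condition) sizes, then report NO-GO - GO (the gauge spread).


GO = nominal - lower_tol (smallest hole = maximum material condition)
GO = 19.7 - 0.137 = 19.563
NO-GO = nominal + upper_tol (largest hole = least material condition)
NO-GO = 19.7 + 0.136 = 19.836
spread = NO-GO - GO = 19.836 - 19.563 = 0.2730

0.2730


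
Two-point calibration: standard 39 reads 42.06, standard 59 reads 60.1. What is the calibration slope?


slope = (y2 - y1) / (x2 - x1)
= (60.1 - 42.06) / (59 - 39)
= 18.0400 / 20
= 0.9020

0.9020


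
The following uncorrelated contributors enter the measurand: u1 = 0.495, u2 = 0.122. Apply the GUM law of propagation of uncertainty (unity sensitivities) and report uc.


uc = sqrt(0.495^2 + 0.122^2)
uc = sqrt(0.259909)
uc = 0.5098

0.5098


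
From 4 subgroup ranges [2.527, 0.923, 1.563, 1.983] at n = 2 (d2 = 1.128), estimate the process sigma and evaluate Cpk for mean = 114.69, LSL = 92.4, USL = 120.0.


R_bar = (2.527 + 0.923 + 1.563 + 1.983) / 4 = 1.749
sigma = R_bar / d2 = 1.749 / 1.128 = 1.5505319
Cp = (USL - LSL)/(6*sigma) = (120.0 - 92.4)/(6*1.5505319) = 2.9667
Cpu = (120.0 - 114.69)/(3*1.5505319) = 1.1415
Cpl = (114.69 - 92.4)/(3*1.5505319) = 4.7919
Cpk = min(Cpu, Cpl) = 1.1415

1.1415


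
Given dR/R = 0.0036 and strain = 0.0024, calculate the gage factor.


GF = (dR/R) / epsilon
= 0.0036 / 0.0024
= 1.5000

1.5000


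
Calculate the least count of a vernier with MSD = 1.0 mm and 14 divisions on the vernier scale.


LC = MSD / n_div
= 1.0 / 14
= 0.0714

0.0714


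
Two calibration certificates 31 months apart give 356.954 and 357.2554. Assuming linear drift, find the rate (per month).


rate = (v2 - v1) / months
= (357.2554 - 356.954) / 31
= 0.3014 / 31
= 0.0097

0.0097


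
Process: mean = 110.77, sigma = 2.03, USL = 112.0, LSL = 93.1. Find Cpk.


Cpu = (USL - mean) / (3*sigma) = (112.0 - 110.77) / (3*2.03) = 0.2020
Cpl = (mean - LSL) / (3*sigma) = (110.77 - 93.1) / (3*2.03) = 2.9015
Cpk = min(Cpu, Cpl) = 0.2020

0.2020


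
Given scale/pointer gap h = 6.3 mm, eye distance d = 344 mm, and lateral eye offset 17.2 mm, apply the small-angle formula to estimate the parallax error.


error = h * offset / d
= 6.3 * 17.2 / 344
= 0.3150

0.3150


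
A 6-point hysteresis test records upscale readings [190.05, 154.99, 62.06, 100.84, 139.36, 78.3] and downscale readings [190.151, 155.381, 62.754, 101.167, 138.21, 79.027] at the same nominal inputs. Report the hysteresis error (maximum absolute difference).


|190.05 - 190.151| = 0.1010
|154.99 - 155.381| = 0.3910
|62.06 - 62.754| = 0.6940
|100.84 - 101.167| = 0.3270
|139.36 - 138.21| = 1.1500
|78.3 - 79.027| = 0.7270
hysteresis = max(diffs) = 1.1500

1.1500


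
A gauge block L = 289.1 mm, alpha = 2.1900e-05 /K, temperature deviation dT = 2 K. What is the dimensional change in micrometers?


dL = L * alpha * dT
= 289.1 * 2.1900e-05 * 2
= 0.0126626 mm
dL_um = 0.0126626 * 1000 = 12.6626 um

12.6626


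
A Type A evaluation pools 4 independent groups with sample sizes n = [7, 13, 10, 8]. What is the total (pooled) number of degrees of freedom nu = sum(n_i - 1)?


nu = sum_i (n_i - 1)
nu = ((7 - 1) + (13 - 1) + (10 - 1) + (8 - 1))
nu = 6 + 12 + 9 + 7
nu = 34

34


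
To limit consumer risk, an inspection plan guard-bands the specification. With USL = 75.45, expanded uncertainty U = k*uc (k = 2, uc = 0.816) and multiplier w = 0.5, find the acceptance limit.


U = k * uc = 2 * 0.816 = 1.632
guard band g = w * U = 0.5 * 1.632 = 0.816
AL = USL - g = 75.45 - 0.816
AL = 74.6340

74.6340


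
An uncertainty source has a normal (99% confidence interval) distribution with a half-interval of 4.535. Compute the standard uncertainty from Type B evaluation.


u_B = half_width / 2.576
u_B = 4.535 / 2.576
u_B = 1.7605

1.7605


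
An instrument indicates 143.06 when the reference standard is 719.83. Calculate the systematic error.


Systematic error = measured - true
= 143.06 - 719.83
= -576.7700

-576.7700


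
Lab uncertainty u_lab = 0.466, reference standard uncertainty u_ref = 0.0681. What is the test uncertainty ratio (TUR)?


TUR = u_lab / u_ref
= 0.466 / 0.0681
= 6.8429

6.8429


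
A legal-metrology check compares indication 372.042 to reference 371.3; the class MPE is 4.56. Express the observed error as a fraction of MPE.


e = indication - reference = 372.042 - 371.3 = 0.7420
|e| = 0.7420
ratio = |e| / MPE = 0.7420 / 4.56
ratio = 0.1627

0.1627


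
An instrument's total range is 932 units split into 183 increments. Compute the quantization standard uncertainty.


resolution = range / divisions
resolution = 932 / 183 = 5.0928962
u_res = resolution / (2*sqrt(3))
u_res = 5.0928962 / 3.4641016
u_res = 1.4702

1.4702


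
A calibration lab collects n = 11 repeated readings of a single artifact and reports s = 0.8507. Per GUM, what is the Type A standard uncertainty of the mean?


u_A = s / sqrt(n)
u_A = 0.8507 / sqrt(11)
u_A = 0.8507 / 3.3166248
u_A = 0.2565

0.2565


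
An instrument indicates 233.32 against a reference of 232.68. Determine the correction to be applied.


Correction = standard - reading
= 232.68 - 233.32
= -0.6400

-0.6400


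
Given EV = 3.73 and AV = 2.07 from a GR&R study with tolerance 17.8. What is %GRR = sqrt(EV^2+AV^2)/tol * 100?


GRR = sqrt(EV^2 + AV^2) = sqrt(3.73^2 + 2.07^2) = 4.2658879
%GRR = GRR / tol * 100 = 4.2658879 / 17.8 * 100
%GRR = 23.9657

23.9657


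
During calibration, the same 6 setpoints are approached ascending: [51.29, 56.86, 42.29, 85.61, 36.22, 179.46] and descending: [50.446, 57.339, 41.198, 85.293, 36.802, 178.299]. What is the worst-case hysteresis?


|51.29 - 50.446| = 0.8440
|56.86 - 57.339| = 0.4790
|42.29 - 41.198| = 1.0920
|85.61 - 85.293| = 0.3170
|36.22 - 36.802| = 0.5820
|179.46 - 178.299| = 1.1610
hysteresis = max(diffs) = 1.1610

1.1610


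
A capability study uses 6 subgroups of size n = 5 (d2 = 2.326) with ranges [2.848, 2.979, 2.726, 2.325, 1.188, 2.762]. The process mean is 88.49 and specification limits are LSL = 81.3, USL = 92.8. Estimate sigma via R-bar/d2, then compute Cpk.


R_bar = (2.848 + 2.979 + 2.726 + 2.325 + 1.188 + 2.762) / 6 = 2.4713333
sigma = R_bar / d2 = 2.4713333 / 2.326 = 1.0624821
Cp = (USL - LSL)/(6*sigma) = (92.8 - 81.3)/(6*1.0624821) = 1.8040
Cpu = (92.8 - 88.49)/(3*1.0624821) = 1.3522
Cpl = (88.49 - 81.3)/(3*1.0624821) = 2.2557
Cpk = min(Cpu, Cpl) = 1.3522

1.3522


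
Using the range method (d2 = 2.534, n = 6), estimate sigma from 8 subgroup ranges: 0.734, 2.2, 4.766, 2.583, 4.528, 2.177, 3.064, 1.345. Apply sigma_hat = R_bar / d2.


R_bar = (0.734 + 2.2 + 4.766 + 2.583 + 4.528 + 2.177 + 3.064 + 1.345) / 8
R_bar = 21.397 / 8 = 2.674625
sigma_hat = R_bar / d2 = 2.674625 / 2.534 = 1.0555

1.0555


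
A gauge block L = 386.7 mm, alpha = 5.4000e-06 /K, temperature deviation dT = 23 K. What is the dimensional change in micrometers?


dL = L * alpha * dT
= 386.7 * 5.4000e-06 * 23
= 0.0480281 mm
dL_um = 0.0480281 * 1000 = 48.0281 um

48.0281


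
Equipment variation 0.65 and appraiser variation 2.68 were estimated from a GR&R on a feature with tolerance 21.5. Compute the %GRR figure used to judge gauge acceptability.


GRR = sqrt(EV^2 + AV^2) = sqrt(0.65^2 + 2.68^2) = 2.7576983
%GRR = GRR / tol * 100 = 2.7576983 / 21.5 * 100
%GRR = 12.8265

12.8265


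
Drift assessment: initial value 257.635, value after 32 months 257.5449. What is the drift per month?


rate = (v2 - v1) / months
= (257.5449 - 257.635) / 32
= -0.0901 / 32
= -0.0028

-0.0028


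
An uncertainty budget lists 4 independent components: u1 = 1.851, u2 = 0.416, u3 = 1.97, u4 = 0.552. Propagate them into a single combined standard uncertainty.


uc = sqrt(1.851^2 + 0.416^2 + 1.97^2 + 0.552^2)
uc = sqrt(7.784861)
uc = 2.7901

2.7901


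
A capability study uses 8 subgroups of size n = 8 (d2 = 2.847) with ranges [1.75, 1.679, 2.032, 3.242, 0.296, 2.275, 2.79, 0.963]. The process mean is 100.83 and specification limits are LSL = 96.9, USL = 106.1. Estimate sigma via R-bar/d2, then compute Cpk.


R_bar = (1.75 + 1.679 + 2.032 + 3.242 + 0.296 + 2.275 + 2.79 + 0.963) / 8 = 1.878375
sigma = R_bar / d2 = 1.878375 / 2.847 = 0.65977345
Cp = (USL - LSL)/(6*sigma) = (106.1 - 96.9)/(6*0.65977345) = 2.3240
Cpu = (106.1 - 100.83)/(3*0.65977345) = 2.6625
Cpl = (100.83 - 96.9)/(3*0.65977345) = 1.9855
Cpk = min(Cpu, Cpl) = 1.9855

1.9855


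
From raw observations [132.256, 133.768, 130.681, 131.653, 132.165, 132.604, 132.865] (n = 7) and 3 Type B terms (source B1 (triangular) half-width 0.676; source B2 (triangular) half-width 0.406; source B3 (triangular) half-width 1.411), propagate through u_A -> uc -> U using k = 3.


mean = (132.256 + 133.768 + 130.681 + 131.653 + 132.165 + 132.604 + 132.865) / 7 = 132.2845714
s = sqrt(sum((x - mean)^2)/(n-1)) = 0.96823979
u_A = s / sqrt(n) = 0.96823979 / sqrt(7) = 0.36596024
u_B1 = 0.676 / sqrt(6) = 0.27597584
u_B2 = 0.406 / sqrt(6) = 0.16574881
u_B3 = 1.411 / sqrt(6) = 0.57603834
uc = sqrt(0.36596024^2 + 0.27597584^2 + 0.16574881^2 + 0.57603834^2) = 0.75457432
U = k * uc = 3 * 0.75457432
U = 2.2637

2.2637


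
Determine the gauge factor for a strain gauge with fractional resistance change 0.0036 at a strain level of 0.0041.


GF = (dR/R) / epsilon
= 0.0036 / 0.0041
= 0.8780

0.8780


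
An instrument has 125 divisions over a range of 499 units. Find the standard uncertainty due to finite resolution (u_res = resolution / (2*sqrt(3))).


resolution = range / divisions
resolution = 499 / 125 = 3.992
u_res = resolution / (2*sqrt(3))
u_res = 3.992 / 3.4641016
u_res = 1.1524

1.1524


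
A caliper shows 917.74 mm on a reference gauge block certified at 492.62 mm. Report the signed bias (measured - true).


Systematic error = measured - true
= 917.74 - 492.62
= 425.1200

425.1200


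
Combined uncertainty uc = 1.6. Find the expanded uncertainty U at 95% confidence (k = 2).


U = k * uc
U = 2 * 1.6
U = 3.2000

3.2000


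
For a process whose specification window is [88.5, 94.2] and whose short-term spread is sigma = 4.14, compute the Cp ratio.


Cp = (USL - LSL) / (6 * sigma)
= (94.2 - 88.5) / (6 * 4.14)
= 5.7000 / 24.8400
= 0.2295

0.2295


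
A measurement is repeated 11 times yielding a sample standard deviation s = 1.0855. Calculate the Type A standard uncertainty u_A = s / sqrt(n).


u_A = s / sqrt(n)
u_A = 1.0855 / sqrt(11)
u_A = 1.0855 / 3.3166248
u_A = 0.3273

0.3273


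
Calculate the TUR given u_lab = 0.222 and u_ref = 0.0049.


TUR = u_lab / u_ref
= 0.222 / 0.0049
= 45.3061

45.3061


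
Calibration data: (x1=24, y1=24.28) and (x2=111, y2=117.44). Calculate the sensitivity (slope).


slope = (y2 - y1) / (x2 - x1)
= (117.44 - 24.28) / (111 - 24)
= 93.1600 / 87
= 1.0708

1.0708


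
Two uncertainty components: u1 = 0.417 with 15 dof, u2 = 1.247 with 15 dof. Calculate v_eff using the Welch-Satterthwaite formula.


uc = sqrt(u1^2 + u2^2) = sqrt(0.417^2 + 1.247^2) = 1.3148757
v_eff = uc^4 / (u1^4/v1 + u2^4/v2)
= 1.3148757^4 / (0.417^4/15 + 1.247^4/15)
= 2.9890887 / 0.16321936
v_eff = 18.3133

18.3133


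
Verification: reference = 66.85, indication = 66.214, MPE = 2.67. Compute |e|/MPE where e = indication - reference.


e = indication - reference = 66.214 - 66.85 = -0.6360
|e| = 0.6360
ratio = |e| / MPE = 0.6360 / 2.67
ratio = 0.2382

0.2382


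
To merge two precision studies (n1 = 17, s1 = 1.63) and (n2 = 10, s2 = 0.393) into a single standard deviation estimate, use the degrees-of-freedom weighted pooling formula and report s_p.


s_p = sqrt(((n1-1)*s1^2 + (n2-1)*s2^2) / (n1+n2-2))
numerator = (17-1)*1.63^2 + (10-1)*0.393^2 = 42.5104 + 1.390041 = 43.900441
denominator = 17 + 10 - 2 = 25
s_p^2 = 43.900441 / 25 = 1.7560176
s_p = sqrt(1.7560176) = 1.3251

1.3251


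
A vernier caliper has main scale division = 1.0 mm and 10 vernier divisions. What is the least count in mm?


LC = MSD / n_div
= 1.0 / 10
= 0.1000

0.1000


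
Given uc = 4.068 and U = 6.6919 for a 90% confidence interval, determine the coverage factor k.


k = U / uc
k = 6.6919 / 4.068
k = 1.645

1.645


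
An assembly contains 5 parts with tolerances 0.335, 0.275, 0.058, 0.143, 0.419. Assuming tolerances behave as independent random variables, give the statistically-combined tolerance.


RSS = sqrt(0.335^2 + 0.275^2 + 0.058^2 + 0.143^2 + 0.419^2)
= sqrt(0.387224)
= 0.6223

0.6223


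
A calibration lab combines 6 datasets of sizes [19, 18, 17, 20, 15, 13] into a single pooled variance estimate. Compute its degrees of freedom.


nu = sum_i (n_i - 1)
nu = ((19 - 1) + (18 - 1) + (17 - 1) + (20 - 1) + (15 - 1) + (13 - 1))
nu = 18 + 17 + 16 + 19 + 14 + 12
nu = 96

96


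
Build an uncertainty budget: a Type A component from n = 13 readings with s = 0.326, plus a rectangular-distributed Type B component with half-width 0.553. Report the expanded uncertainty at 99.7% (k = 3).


u_A = s / sqrt(n) = 0.326 / sqrt(13) = 0.090416132
u_B = half_width / sqrt(3) = 0.553 / sqrt(3) = 0.3192747
uc = sqrt(u_A^2 + u_B^2) = sqrt(0.090416132^2 + 0.3192747^2) = 0.33183039
U = k * uc = 3 * 0.33183039
U = 0.9955

0.9955


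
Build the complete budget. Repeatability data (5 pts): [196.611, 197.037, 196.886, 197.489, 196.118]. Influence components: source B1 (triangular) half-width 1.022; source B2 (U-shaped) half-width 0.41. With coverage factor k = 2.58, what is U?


mean = (196.611 + 197.037 + 196.886 + 197.489 + 196.118) / 5 = 196.8282
s = sqrt(sum((x - mean)^2)/(n-1)) = 0.50871279
u_A = s / sqrt(n) = 0.50871279 / sqrt(5) = 0.22750328
u_B1 = 1.022 / sqrt(6) = 0.41722975
u_B2 = 0.41 / sqrt(2) = 0.28991378
uc = sqrt(0.22750328^2 + 0.41722975^2 + 0.28991378^2) = 0.55667621
U = k * uc = 2.58 * 0.55667621
U = 1.4362

1.4362
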